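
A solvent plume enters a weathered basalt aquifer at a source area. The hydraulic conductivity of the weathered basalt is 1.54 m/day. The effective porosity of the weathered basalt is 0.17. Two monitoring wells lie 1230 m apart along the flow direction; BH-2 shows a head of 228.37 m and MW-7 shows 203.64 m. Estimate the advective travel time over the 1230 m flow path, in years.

Hydraulic gradient i = (228.37 − 203.64) / 1230 = 24.73 / 1230 = 0.02011.
Darcy flux q = K · i = 1.540 × 0.02011 = 0.03096 m/day.
Seepage velocity v = q / n_e = 0.03096 / 0.17 = 0.1821 m/day.
Travel time t = L / v = 1230 / 0.1821 = 6753 days = 18.49 years.

18.5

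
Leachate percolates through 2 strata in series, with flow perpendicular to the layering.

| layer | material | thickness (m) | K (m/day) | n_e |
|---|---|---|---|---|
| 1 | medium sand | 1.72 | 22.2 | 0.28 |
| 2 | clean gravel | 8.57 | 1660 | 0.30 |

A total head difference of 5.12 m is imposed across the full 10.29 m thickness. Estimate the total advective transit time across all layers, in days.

0.0493

With flow normal to the layers, continuity requires the same specific discharge q through every layer.
Σ(b_i/K_i) = 1.72/22.2 + 8.57/1660 = 0.08264 d.
q = Δh / Σ(b_i/K_i) = 5.12 / 0.08264 = 61.96 m/day.
In each layer the seepage velocity is v_i = q/n_i, so the layer transit time is t_i = b_i·n_i / q:
  layer 1 (medium sand): t_1 = 1.72 × 0.28 / 61.96 = 0.007773 d
  layer 2 (clean gravel): t_2 = 8.57 × 0.30 / 61.96 = 0.04150 d
Total t = Σ t_i = 0.04927 days.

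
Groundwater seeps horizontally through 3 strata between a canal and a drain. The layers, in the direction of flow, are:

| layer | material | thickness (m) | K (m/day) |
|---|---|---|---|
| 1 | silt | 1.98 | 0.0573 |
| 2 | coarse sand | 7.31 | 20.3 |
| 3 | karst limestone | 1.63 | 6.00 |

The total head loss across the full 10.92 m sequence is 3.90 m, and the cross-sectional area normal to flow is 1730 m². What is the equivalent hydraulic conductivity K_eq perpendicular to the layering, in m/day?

Flow is perpendicular to layering, so the layers act in series and the equivalent K is the thickness-weighted harmonic mean.
Total thickness L = 1.98 + 7.31 + 1.63 = 10.92 m.
Σ(b_i/K_i) = 1.98/0.0573 + 7.31/20.3 + 1.63/6.00 = 35.19 d.
K_eq = L / Σ(b_i/K_i) = 10.92 / 35.19 = 0.3103 m/day.

0.310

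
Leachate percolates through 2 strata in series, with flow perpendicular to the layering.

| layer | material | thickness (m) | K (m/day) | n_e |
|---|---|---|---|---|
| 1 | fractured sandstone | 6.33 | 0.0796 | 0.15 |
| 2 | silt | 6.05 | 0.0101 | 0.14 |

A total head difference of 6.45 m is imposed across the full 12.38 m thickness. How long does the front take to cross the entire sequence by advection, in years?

With flow normal to the layers, continuity requires the same specific discharge q through every layer.
Σ(b_i/K_i) = 6.33/0.0796 + 6.05/0.0101 = 678.5 d.
q = Δh / Σ(b_i/K_i) = 6.45 / 678.5 = 0.009506 m/day.
In each layer the seepage velocity is v_i = q/n_i, so the layer transit time is t_i = b_i·n_i / q:
  layer 1 (fractured sandstone): t_1 = 6.33 × 0.15 / 0.009506 = 99.89 d
  layer 2 (silt): t_2 = 6.05 × 0.14 / 0.009506 = 89.10 d
Total t = Σ t_i = 189.0 days = 0.5174 years.

0.517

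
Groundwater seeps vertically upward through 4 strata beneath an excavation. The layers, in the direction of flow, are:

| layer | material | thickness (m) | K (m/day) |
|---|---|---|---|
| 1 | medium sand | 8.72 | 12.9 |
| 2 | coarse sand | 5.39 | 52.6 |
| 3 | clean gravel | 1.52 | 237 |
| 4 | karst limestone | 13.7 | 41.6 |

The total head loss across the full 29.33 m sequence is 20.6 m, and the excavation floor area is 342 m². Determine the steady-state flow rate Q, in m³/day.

6320

Flow is perpendicular to layering, so the layers act in series and the equivalent K is the thickness-weighted harmonic mean.
Total thickness L = 8.72 + 5.39 + 1.52 + 13.7 = 29.33 m.
Σ(b_i/K_i) = 8.72/12.9 + 5.39/52.6 + 1.52/237 + 13.7/41.6 = 1.114 d.
K_eq = L / Σ(b_i/K_i) = 29.33 / 1.114 = 26.32 m/day.
Q = K_eq · A · (Δh/L) = 26.32 × 342 × (20.6/29.33) = 6323 m³/day.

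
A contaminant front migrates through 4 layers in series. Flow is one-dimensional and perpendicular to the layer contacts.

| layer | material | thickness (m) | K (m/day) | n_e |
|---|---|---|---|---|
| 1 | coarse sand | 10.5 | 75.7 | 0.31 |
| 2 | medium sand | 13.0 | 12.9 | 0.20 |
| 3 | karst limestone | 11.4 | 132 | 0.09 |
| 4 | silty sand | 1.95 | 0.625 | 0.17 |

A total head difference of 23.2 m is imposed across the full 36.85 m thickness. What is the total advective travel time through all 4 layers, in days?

1.35

With flow normal to the layers, continuity requires the same specific discharge q through every layer.
Σ(b_i/K_i) = 10.5/75.7 + 13.0/12.9 + 11.4/132 + 1.95/0.625 = 4.353 d.
q = Δh / Σ(b_i/K_i) = 23.2 / 4.353 = 5.330 m/day.
In each layer the seepage velocity is v_i = q/n_i, so the layer transit time is t_i = b_i·n_i / q:
  layer 1 (coarse sand): t_1 = 10.5 × 0.31 / 5.330 = 0.6107 d
  layer 2 (medium sand): t_2 = 13.0 × 0.20 / 5.330 = 0.4878 d
  layer 3 (karst limestone): t_3 = 11.4 × 0.09 / 5.330 = 0.1925 d
  layer 4 (silty sand): t_4 = 1.95 × 0.17 / 5.330 = 0.06220 d
Total t = Σ t_i = 1.353 days.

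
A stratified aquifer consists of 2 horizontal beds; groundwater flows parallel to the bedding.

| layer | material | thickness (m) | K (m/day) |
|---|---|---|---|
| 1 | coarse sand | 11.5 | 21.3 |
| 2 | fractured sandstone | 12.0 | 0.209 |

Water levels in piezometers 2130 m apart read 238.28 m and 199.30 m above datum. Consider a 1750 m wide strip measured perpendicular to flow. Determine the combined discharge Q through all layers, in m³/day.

Flow is parallel to layering, so each bed carries its own Darcy discharge and the transmissivities add.
Σ(K_i·b_i) = 21.3×11.5 + 0.209×12.0 = 247.5 m²/day.
Hydraulic gradient i = (238.28 − 199.30) / 2130 = 38.98 / 2130 = 0.01830.
Q = Σ(K_i·b_i) · W · i = 247.5 × 1750 × 0.01830 = 7925 m³/day.

7930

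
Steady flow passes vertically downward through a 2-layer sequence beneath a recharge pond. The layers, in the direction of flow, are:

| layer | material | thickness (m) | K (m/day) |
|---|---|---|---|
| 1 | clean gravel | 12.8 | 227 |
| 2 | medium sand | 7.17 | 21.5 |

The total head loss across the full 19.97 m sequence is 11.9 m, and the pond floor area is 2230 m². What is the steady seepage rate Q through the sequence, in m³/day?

Flow is perpendicular to layering, so the layers act in series and the equivalent K is the thickness-weighted harmonic mean.
Total thickness L = 12.8 + 7.17 = 19.97 m.
Σ(b_i/K_i) = 12.8/227 + 7.17/21.5 = 0.3899 d.
K_eq = L / Σ(b_i/K_i) = 19.97 / 0.3899 = 51.22 m/day.
Q = K_eq · A · (Δh/L) = 51.22 × 2230 × (11.9/19.97) = 68065 m³/day.

68100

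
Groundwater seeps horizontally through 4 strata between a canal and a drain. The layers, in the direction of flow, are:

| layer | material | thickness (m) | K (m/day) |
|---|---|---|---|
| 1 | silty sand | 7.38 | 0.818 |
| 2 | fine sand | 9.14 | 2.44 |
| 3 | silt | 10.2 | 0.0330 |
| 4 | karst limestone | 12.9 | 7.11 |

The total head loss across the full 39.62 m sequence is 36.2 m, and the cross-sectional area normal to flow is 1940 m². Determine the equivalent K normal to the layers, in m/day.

0.122

Flow is perpendicular to layering, so the layers act in series and the equivalent K is the thickness-weighted harmonic mean.
Total thickness L = 7.38 + 9.14 + 10.2 + 12.9 = 39.62 m.
Σ(b_i/K_i) = 7.38/0.818 + 9.14/2.44 + 10.2/0.0330 + 12.9/7.11 = 323.7 d.
K_eq = L / Σ(b_i/K_i) = 39.62 / 323.7 = 0.1224 m/day.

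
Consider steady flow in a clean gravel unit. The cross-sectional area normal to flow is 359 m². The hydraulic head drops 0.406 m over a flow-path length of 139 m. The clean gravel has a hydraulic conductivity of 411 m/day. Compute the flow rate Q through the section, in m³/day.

431

Hydraulic gradient i = Δh / L = 0.406 / 139 = 0.002921.
Darcy's law: Q = K · A · i = 411.0 × 359.0 × 0.002921 = 431.0 m³/day.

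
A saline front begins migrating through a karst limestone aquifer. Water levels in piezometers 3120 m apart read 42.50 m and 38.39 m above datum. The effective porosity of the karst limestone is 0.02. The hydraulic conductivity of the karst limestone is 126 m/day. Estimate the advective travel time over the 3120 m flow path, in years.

Hydraulic gradient i = (42.50 − 38.39) / 3120 = 4.11 / 3120 = 0.001317.
Darcy flux q = K · i = 126.0 × 0.001317 = 0.1660 m/day.
Seepage velocity v = q / n_e = 0.1660 / 0.02 = 8.299 m/day.
Travel time t = L / v = 3120 / 8.299 = 375.9 days = 1.029 years.

1.03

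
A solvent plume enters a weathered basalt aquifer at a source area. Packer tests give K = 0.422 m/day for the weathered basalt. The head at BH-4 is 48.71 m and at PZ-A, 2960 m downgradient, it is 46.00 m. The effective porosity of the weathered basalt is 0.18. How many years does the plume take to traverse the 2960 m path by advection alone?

3780

Hydraulic gradient i = (48.71 − 46.00) / 2960 = 2.71 / 2960 = 0.0009155.
Darcy flux q = K · i = 0.4220 × 0.0009155 = 0.0003864 m/day.
Seepage velocity v = q / n_e = 0.0003864 / 0.18 = 0.002146 m/day.
Travel time t = L / v = 2960 / 0.002146 = 1.379e+06 days = 3776 years.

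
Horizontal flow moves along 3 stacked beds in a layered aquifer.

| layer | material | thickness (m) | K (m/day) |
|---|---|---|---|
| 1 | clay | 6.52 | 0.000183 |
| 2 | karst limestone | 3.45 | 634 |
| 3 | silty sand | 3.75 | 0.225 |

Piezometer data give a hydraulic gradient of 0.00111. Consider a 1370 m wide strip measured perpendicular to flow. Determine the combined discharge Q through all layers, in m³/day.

Flow is parallel to layering, so each bed carries its own Darcy discharge and the transmissivities add.
Σ(K_i·b_i) = 0.000183×6.52 + 634×3.45 + 0.225×3.75 = 2188 m²/day.
Hydraulic gradient i = 0.00111.
Q = Σ(K_i·b_i) · W · i = 2188 × 1370 × 0.001110 = 3328 m³/day.

3330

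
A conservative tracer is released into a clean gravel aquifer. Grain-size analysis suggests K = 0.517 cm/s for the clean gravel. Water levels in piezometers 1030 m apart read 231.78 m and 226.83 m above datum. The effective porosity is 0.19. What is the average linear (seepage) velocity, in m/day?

Convert K: 0.517 cm/s × 864 = 446.7 m/day.
Hydraulic gradient i = (231.78 − 226.83) / 1030 = 4.95 / 1030 = 0.004806.
Darcy flux q = K · i = 446.7 × 0.004806 = 2.147 m/day.
Seepage velocity v = q / n_e = 2.147 / 0.19 = 11.30 m/day.

11.3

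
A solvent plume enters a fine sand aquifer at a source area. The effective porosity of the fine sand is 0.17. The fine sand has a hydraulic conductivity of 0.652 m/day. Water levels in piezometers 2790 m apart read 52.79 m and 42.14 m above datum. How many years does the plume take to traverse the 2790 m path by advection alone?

Hydraulic gradient i = (52.79 − 42.14) / 2790 = 10.65 / 2790 = 0.003817.
Darcy flux q = K · i = 0.6520 × 0.003817 = 0.002489 m/day.
Seepage velocity v = q / n_e = 0.002489 / 0.17 = 0.01464 m/day.
Travel time t = L / v = 2790 / 0.01464 = 1.906e+05 days = 521.8 years.

522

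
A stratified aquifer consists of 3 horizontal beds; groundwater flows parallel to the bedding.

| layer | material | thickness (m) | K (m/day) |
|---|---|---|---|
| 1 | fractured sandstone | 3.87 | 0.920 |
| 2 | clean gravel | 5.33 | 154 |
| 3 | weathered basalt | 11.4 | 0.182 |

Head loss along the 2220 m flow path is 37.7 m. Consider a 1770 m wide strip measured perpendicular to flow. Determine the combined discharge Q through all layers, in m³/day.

Flow is parallel to layering, so each bed carries its own Darcy discharge and the transmissivities add.
Σ(K_i·b_i) = 0.920×3.87 + 154×5.33 + 0.182×11.4 = 826.5 m²/day.
Hydraulic gradient i = Δh / L = 37.7 / 2220 = 0.01698.
Q = Σ(K_i·b_i) · W · i = 826.5 × 1770 × 0.01698 = 24842 m³/day.

24800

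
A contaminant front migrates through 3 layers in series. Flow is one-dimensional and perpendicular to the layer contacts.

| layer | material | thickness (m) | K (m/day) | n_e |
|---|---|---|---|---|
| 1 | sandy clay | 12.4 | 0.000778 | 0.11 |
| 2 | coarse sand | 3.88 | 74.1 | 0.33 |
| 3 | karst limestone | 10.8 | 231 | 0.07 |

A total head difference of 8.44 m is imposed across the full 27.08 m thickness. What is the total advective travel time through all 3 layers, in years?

With flow normal to the layers, continuity requires the same specific discharge q through every layer.
Σ(b_i/K_i) = 12.4/0.000778 + 3.88/74.1 + 10.8/231 = 15938 d.
q = Δh / Σ(b_i/K_i) = 8.44 / 15938 = 0.0005295 m/day.
In each layer the seepage velocity is v_i = q/n_i, so the layer transit time is t_i = b_i·n_i / q:
  layer 1 (sandy clay): t_1 = 12.4 × 0.11 / 0.0005295 = 2576 d
  layer 2 (coarse sand): t_2 = 3.88 × 0.33 / 0.0005295 = 2418 d
  layer 3 (karst limestone): t_3 = 10.8 × 0.07 / 0.0005295 = 1428 d
Total t = Σ t_i = 6421 days = 17.58 years.

17.6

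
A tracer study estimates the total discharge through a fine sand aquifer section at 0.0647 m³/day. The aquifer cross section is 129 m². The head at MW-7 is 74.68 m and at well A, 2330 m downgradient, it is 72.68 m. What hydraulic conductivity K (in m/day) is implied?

0.584

Hydraulic gradient i = (74.68 − 72.68) / 2330 = 2 / 2330 = 0.0008584.
From Q = K·A·i, K = Q / (A·i) = 0.0647 / (129.0 × 0.0008584) = 0.5843 m/day.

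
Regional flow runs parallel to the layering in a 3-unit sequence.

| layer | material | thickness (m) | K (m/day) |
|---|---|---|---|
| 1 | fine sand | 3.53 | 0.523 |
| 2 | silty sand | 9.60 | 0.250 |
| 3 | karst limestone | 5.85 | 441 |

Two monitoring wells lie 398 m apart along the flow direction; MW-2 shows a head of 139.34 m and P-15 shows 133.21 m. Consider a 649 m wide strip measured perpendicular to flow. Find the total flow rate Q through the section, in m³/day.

Flow is parallel to layering, so each bed carries its own Darcy discharge and the transmissivities add.
Σ(K_i·b_i) = 0.523×3.53 + 0.250×9.60 + 441×5.85 = 2584 m²/day.
Hydraulic gradient i = (139.34 − 133.21) / 398 = 6.13 / 398 = 0.01540.
Q = Σ(K_i·b_i) · W · i = 2584 × 649 × 0.01540 = 25830 m³/day.

25800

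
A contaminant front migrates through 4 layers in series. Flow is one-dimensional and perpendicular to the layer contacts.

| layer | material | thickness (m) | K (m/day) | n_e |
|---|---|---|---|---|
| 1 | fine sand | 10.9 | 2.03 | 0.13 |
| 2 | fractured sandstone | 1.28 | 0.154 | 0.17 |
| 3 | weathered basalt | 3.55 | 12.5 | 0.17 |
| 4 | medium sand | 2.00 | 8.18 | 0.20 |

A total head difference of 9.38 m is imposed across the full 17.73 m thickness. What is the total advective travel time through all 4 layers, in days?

With flow normal to the layers, continuity requires the same specific discharge q through every layer.
Σ(b_i/K_i) = 10.9/2.03 + 1.28/0.154 + 3.55/12.5 + 2.00/8.18 = 14.21 d.
q = Δh / Σ(b_i/K_i) = 9.38 / 14.21 = 0.6601 m/day.
In each layer the seepage velocity is v_i = q/n_i, so the layer transit time is t_i = b_i·n_i / q:
  layer 1 (fine sand): t_1 = 10.9 × 0.13 / 0.6601 = 2.147 d
  layer 2 (fractured sandstone): t_2 = 1.28 × 0.17 / 0.6601 = 0.3296 d
  layer 3 (weathered basalt): t_3 = 3.55 × 0.17 / 0.6601 = 0.9142 d
  layer 4 (medium sand): t_4 = 2.00 × 0.20 / 0.6601 = 0.6060 d
Total t = Σ t_i = 3.996 days.

4.00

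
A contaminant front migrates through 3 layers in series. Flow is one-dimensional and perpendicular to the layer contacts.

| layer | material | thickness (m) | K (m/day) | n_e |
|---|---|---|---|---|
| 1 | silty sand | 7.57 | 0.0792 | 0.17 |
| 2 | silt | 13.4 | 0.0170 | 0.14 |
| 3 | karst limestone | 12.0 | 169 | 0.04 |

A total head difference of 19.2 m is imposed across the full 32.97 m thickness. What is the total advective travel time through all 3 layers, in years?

0.459

With flow normal to the layers, continuity requires the same specific discharge q through every layer.
Σ(b_i/K_i) = 7.57/0.0792 + 13.4/0.0170 + 12.0/169 = 883.9 d.
q = Δh / Σ(b_i/K_i) = 19.2 / 883.9 = 0.02172 m/day.
In each layer the seepage velocity is v_i = q/n_i, so the layer transit time is t_i = b_i·n_i / q:
  layer 1 (silty sand): t_1 = 7.57 × 0.17 / 0.02172 = 59.24 d
  layer 2 (silt): t_2 = 13.4 × 0.14 / 0.02172 = 86.36 d
  layer 3 (karst limestone): t_3 = 12.0 × 0.04 / 0.02172 = 22.10 d
Total t = Σ t_i = 167.7 days = 0.4591 years.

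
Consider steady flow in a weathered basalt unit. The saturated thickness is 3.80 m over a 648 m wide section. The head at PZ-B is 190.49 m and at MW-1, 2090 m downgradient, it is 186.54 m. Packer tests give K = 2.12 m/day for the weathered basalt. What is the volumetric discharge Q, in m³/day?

9.87

Cross-sectional area A = 648 × 3.80 = 2462 m².
Hydraulic gradient i = (190.49 − 186.54) / 2090 = 3.95 / 2090 = 0.001890.
Darcy's law: Q = K · A · i = 2.120 × 2462 × 0.001890 = 9.866 m³/day.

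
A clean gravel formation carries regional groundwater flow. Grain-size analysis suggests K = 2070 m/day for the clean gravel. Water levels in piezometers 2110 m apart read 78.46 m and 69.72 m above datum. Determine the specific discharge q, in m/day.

8.57

Hydraulic gradient i = (78.46 − 69.72) / 2110 = 8.74 / 2110 = 0.004142.
Specific discharge q = K · i = 2070 × 0.004142 = 8.574 m/day.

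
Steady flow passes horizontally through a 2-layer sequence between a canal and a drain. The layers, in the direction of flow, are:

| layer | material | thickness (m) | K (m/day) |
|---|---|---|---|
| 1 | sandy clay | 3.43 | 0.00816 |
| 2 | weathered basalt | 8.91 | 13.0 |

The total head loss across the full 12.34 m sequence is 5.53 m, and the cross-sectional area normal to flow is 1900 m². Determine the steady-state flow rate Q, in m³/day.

Flow is perpendicular to layering, so the layers act in series and the equivalent K is the thickness-weighted harmonic mean.
Total thickness L = 3.43 + 8.91 = 12.34 m.
Σ(b_i/K_i) = 3.43/0.00816 + 8.91/13.0 = 421.0 d.
K_eq = L / Σ(b_i/K_i) = 12.34 / 421.0 = 0.02931 m/day.
Q = K_eq · A · (Δh/L) = 0.02931 × 1900 × (5.53/12.34) = 24.96 m³/day.

25.0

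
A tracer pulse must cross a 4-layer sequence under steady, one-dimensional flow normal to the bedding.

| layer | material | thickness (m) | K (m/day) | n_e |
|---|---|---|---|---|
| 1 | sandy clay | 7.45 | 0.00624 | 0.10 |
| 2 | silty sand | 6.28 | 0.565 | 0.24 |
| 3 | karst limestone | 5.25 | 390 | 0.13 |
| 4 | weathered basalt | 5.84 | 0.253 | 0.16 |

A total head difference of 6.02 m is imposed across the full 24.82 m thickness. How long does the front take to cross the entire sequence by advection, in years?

With flow normal to the layers, continuity requires the same specific discharge q through every layer.
Σ(b_i/K_i) = 7.45/0.00624 + 6.28/0.565 + 5.25/390 + 5.84/0.253 = 1228 d.
q = Δh / Σ(b_i/K_i) = 6.02 / 1228 = 0.004902 m/day.
In each layer the seepage velocity is v_i = q/n_i, so the layer transit time is t_i = b_i·n_i / q:
  layer 1 (sandy clay): t_1 = 7.45 × 0.10 / 0.004902 = 152.0 d
  layer 2 (silty sand): t_2 = 6.28 × 0.24 / 0.004902 = 307.5 d
  layer 3 (karst limestone): t_3 = 5.25 × 0.13 / 0.004902 = 139.2 d
  layer 4 (weathered basalt): t_4 = 5.84 × 0.16 / 0.004902 = 190.6 d
Total t = Σ t_i = 789.3 days = 2.161 years.

2.16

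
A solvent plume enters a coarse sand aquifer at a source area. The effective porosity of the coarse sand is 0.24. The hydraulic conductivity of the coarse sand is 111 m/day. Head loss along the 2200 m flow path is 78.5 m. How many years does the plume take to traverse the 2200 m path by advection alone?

Hydraulic gradient i = Δh / L = 78.5 / 2200 = 0.03568.
Darcy flux q = K · i = 111.0 × 0.03568 = 3.961 m/day.
Seepage velocity v = q / n_e = 3.961 / 0.24 = 16.50 m/day.
Travel time t = L / v = 2200 / 16.50 = 133.3 days = 0.3650 years.

0.365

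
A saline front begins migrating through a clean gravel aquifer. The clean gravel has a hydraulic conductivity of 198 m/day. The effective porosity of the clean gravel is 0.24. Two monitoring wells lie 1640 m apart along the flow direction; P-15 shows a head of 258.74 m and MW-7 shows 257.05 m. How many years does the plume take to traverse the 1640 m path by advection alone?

5.28

Hydraulic gradient i = (258.74 − 257.05) / 1640 = 1.69 / 1640 = 0.001030.
Darcy flux q = K · i = 198.0 × 0.001030 = 0.2040 m/day.
Seepage velocity v = q / n_e = 0.2040 / 0.24 = 0.8502 m/day.
Travel time t = L / v = 1640 / 0.8502 = 1929 days = 5.281 years.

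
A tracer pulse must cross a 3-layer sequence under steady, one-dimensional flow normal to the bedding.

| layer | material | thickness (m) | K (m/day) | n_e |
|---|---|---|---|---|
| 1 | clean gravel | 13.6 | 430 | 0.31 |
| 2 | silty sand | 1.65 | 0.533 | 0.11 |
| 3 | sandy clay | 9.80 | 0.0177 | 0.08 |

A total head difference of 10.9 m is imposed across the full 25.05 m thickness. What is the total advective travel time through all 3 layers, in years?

0.725

With flow normal to the layers, continuity requires the same specific discharge q through every layer.
Σ(b_i/K_i) = 13.6/430 + 1.65/0.533 + 9.80/0.0177 = 556.8 d.
q = Δh / Σ(b_i/K_i) = 10.9 / 556.8 = 0.01958 m/day.
In each layer the seepage velocity is v_i = q/n_i, so the layer transit time is t_i = b_i·n_i / q:
  layer 1 (clean gravel): t_1 = 13.6 × 0.31 / 0.01958 = 215.4 d
  layer 2 (silty sand): t_2 = 1.65 × 0.11 / 0.01958 = 9.271 d
  layer 3 (sandy clay): t_3 = 9.80 × 0.08 / 0.01958 = 40.05 d
Total t = Σ t_i = 264.7 days = 0.7247 years.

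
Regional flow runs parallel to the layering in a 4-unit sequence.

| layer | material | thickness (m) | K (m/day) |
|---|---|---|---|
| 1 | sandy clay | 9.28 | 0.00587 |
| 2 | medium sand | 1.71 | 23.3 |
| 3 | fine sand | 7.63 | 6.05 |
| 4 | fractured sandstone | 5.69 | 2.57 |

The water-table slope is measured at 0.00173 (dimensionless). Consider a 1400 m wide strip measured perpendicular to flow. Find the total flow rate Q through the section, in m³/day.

244

Flow is parallel to layering, so each bed carries its own Darcy discharge and the transmissivities add.
Σ(K_i·b_i) = 0.00587×9.28 + 23.3×1.71 + 6.05×7.63 + 2.57×5.69 = 100.7 m²/day.
Hydraulic gradient i = 0.00173.
Q = Σ(K_i·b_i) · W · i = 100.7 × 1400 × 0.001730 = 243.9 m³/day.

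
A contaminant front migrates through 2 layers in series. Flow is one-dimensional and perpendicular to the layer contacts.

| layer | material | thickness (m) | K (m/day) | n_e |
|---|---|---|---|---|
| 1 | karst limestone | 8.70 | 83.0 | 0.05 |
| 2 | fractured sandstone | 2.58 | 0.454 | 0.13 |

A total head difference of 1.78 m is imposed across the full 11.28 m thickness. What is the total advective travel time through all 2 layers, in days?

2.50

With flow normal to the layers, continuity requires the same specific discharge q through every layer.
Σ(b_i/K_i) = 8.70/83.0 + 2.58/0.454 = 5.788 d.
q = Δh / Σ(b_i/K_i) = 1.78 / 5.788 = 0.3076 m/day.
In each layer the seepage velocity is v_i = q/n_i, so the layer transit time is t_i = b_i·n_i / q:
  layer 1 (karst limestone): t_1 = 8.70 × 0.05 / 0.3076 = 1.414 d
  layer 2 (fractured sandstone): t_2 = 2.58 × 0.13 / 0.3076 = 1.091 d
Total t = Σ t_i = 2.505 days.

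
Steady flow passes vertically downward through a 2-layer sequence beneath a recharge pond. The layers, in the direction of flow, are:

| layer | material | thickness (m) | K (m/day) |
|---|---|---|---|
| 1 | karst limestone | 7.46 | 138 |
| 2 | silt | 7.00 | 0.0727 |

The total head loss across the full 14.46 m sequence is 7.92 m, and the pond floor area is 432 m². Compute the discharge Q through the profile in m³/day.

Flow is perpendicular to layering, so the layers act in series and the equivalent K is the thickness-weighted harmonic mean.
Total thickness L = 7.46 + 7.00 = 14.46 m.
Σ(b_i/K_i) = 7.46/138 + 7.00/0.0727 = 96.34 d.
K_eq = L / Σ(b_i/K_i) = 14.46 / 96.34 = 0.1501 m/day.
Q = K_eq · A · (Δh/L) = 0.1501 × 432 × (7.92/14.46) = 35.51 m³/day.

35.5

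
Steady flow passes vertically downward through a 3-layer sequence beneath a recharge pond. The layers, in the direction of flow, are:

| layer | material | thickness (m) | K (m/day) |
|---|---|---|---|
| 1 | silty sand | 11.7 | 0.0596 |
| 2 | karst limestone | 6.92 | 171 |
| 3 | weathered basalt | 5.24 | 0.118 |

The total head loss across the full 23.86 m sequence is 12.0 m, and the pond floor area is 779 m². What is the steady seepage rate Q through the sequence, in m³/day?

Flow is perpendicular to layering, so the layers act in series and the equivalent K is the thickness-weighted harmonic mean.
Total thickness L = 11.7 + 6.92 + 5.24 = 23.86 m.
Σ(b_i/K_i) = 11.7/0.0596 + 6.92/171 + 5.24/0.118 = 240.8 d.
K_eq = L / Σ(b_i/K_i) = 23.86 / 240.8 = 0.09910 m/day.
Q = K_eq · A · (Δh/L) = 0.09910 × 779 × (12.0/23.86) = 38.83 m³/day.

38.8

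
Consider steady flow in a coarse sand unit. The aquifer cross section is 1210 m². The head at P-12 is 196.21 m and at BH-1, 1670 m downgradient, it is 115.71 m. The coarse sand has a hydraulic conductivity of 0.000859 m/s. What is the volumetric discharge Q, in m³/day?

4330

Convert K: 0.000859 m/s × 86400 = 74.22 m/day.
Hydraulic gradient i = (196.21 − 115.71) / 1670 = 80.5 / 1670 = 0.04820.
Darcy's law: Q = K · A · i = 74.22 × 1210 × 0.04820 = 4329 m³/day.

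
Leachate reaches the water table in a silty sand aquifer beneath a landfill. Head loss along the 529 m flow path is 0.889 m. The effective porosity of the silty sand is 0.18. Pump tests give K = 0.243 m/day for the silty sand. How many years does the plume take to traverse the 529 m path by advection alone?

638

Hydraulic gradient i = Δh / L = 0.889 / 529 = 0.001681.
Darcy flux q = K · i = 0.2430 × 0.001681 = 0.0004084 m/day.
Seepage velocity v = q / n_e = 0.0004084 / 0.18 = 0.002269 m/day.
Travel time t = L / v = 529 / 0.002269 = 2.332e+05 days = 638.4 years.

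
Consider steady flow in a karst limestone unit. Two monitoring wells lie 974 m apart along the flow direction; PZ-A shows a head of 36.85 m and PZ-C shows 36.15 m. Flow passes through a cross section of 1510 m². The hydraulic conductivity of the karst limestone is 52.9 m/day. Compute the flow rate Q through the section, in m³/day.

57.4

Hydraulic gradient i = (36.85 − 36.15) / 974 = 0.7 / 974 = 0.0007187.
Darcy's law: Q = K · A · i = 52.90 × 1510 × 0.0007187 = 57.41 m³/day.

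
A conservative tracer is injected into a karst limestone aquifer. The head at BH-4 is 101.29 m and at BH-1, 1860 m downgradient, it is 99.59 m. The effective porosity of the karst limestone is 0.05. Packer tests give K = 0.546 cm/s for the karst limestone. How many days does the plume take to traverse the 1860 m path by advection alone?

Convert K: 0.546 cm/s × 864 = 471.7 m/day.
Hydraulic gradient i = (101.29 − 99.59) / 1860 = 1.7 / 1860 = 0.0009140.
Darcy flux q = K · i = 471.7 × 0.0009140 = 0.4312 m/day.
Seepage velocity v = q / n_e = 0.4312 / 0.05 = 8.623 m/day.
Travel time t = L / v = 1860 / 8.623 = 215.7 days.

216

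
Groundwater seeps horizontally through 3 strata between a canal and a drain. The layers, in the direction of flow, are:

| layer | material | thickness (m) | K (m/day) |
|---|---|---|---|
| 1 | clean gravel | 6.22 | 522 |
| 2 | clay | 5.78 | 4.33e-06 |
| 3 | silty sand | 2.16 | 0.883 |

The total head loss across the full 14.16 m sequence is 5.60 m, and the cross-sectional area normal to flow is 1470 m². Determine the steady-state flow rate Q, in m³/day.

Flow is perpendicular to layering, so the layers act in series and the equivalent K is the thickness-weighted harmonic mean.
Total thickness L = 6.22 + 5.78 + 2.16 = 14.16 m.
Σ(b_i/K_i) = 6.22/522 + 5.78/4.33e-06 + 2.16/0.883 = 1.335e+06 d.
K_eq = L / Σ(b_i/K_i) = 14.16 / 1.335e+06 = 1.061e-05 m/day.
Q = K_eq · A · (Δh/L) = 1.061e-05 × 1470 × (5.60/14.16) = 0.006167 m³/day.

0.00617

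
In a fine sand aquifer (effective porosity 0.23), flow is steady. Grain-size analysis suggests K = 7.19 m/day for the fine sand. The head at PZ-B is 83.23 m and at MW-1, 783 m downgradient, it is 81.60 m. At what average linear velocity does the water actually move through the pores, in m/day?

Hydraulic gradient i = (83.23 − 81.60) / 783 = 1.63 / 783 = 0.002082.
Darcy flux q = K · i = 7.190 × 0.002082 = 0.01497 m/day.
Seepage velocity v = q / n_e = 0.01497 / 0.23 = 0.06508 m/day.

0.0651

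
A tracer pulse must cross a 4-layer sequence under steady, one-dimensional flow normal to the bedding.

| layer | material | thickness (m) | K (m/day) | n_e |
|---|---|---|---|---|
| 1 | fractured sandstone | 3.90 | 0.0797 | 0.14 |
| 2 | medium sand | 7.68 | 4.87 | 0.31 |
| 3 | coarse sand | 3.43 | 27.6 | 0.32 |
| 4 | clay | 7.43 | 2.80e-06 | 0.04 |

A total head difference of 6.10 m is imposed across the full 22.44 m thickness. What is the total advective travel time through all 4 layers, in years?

With flow normal to the layers, continuity requires the same specific discharge q through every layer.
Σ(b_i/K_i) = 3.90/0.0797 + 7.68/4.87 + 3.43/27.6 + 7.43/2.80e-06 = 2.654e+06 d.
q = Δh / Σ(b_i/K_i) = 6.10 / 2.654e+06 = 2.299e-06 m/day.
In each layer the seepage velocity is v_i = q/n_i, so the layer transit time is t_i = b_i·n_i / q:
  layer 1 (fractured sandstone): t_1 = 3.90 × 0.14 / 2.299e-06 = 2.375e+05 d
  layer 2 (medium sand): t_2 = 7.68 × 0.31 / 2.299e-06 = 1.036e+06 d
  layer 3 (coarse sand): t_3 = 3.43 × 0.32 / 2.299e-06 = 4.775e+05 d
  layer 4 (clay): t_4 = 7.43 × 0.04 / 2.299e-06 = 1.293e+05 d
Total t = Σ t_i = 1.880e+06 days = 5147 years.

5150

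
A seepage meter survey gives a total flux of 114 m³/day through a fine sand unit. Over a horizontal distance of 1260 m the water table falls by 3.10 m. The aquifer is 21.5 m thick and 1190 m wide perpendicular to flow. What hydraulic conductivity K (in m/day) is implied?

Cross-sectional area A = 1190 × 21.5 = 25585 m².
Hydraulic gradient i = Δh / L = 3.10 / 1260 = 0.002460.
From Q = K·A·i, K = Q / (A·i) = 114 / (25585 × 0.002460) = 1.811 m/day.

1.81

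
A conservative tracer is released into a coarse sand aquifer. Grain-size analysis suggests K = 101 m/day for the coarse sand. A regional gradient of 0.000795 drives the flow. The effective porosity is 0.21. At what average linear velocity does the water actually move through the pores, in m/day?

0.382

Hydraulic gradient i = 0.000795.
Darcy flux q = K · i = 101.0 × 0.0007950 = 0.08030 m/day.
Seepage velocity v = q / n_e = 0.08030 / 0.21 = 0.3824 m/day.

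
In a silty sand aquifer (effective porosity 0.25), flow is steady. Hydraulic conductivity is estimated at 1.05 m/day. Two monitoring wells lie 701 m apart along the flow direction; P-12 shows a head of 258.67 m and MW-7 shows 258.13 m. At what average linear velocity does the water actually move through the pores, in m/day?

Hydraulic gradient i = (258.67 − 258.13) / 701 = 0.54 / 701 = 0.0007703.
Darcy flux q = K · i = 1.050 × 0.0007703 = 0.0008088 m/day.
Seepage velocity v = q / n_e = 0.0008088 / 0.25 = 0.003235 m/day.

0.00324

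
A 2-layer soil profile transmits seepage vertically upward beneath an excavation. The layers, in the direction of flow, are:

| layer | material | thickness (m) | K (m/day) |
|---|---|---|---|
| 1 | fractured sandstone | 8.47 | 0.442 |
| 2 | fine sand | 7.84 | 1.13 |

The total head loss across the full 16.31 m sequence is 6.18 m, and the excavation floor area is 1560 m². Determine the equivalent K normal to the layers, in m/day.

0.625

Flow is perpendicular to layering, so the layers act in series and the equivalent K is the thickness-weighted harmonic mean.
Total thickness L = 8.47 + 7.84 = 16.31 m.
Σ(b_i/K_i) = 8.47/0.442 + 7.84/1.13 = 26.10 d.
K_eq = L / Σ(b_i/K_i) = 16.31 / 26.10 = 0.6249 m/day.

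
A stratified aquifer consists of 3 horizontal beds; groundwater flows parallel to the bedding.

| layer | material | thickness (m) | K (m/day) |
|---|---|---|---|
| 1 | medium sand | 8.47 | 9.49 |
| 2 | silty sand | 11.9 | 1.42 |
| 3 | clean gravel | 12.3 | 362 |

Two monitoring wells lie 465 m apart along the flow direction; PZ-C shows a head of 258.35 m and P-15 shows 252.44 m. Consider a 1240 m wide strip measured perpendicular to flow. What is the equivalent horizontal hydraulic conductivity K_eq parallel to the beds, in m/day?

Flow is parallel to layering, so each bed carries its own Darcy discharge and the transmissivities add.
Σ(K_i·b_i) = 9.49×8.47 + 1.42×11.9 + 362×12.3 = 4550 m²/day.
Total thickness b = 32.67 m, so K_eq = Σ(K_i·b_i)/b = 139.3 m/day.

139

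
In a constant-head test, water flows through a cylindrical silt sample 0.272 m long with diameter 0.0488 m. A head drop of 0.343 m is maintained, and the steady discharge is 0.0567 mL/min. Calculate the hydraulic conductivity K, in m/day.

Cross-sectional area A = π·(d/2)² = π × (0.0488/2)² = 0.001870 m².
Convert discharge: 0.0567 mL/min = 9.450e-10 m³/s.
Darcy's law rearranged: K = Q·L / (A·Δh) = 9.450e-10 × 0.272 / (0.001870 × 0.343) = 4.007e-07 m/s = 0.03462 m/day.

0.0346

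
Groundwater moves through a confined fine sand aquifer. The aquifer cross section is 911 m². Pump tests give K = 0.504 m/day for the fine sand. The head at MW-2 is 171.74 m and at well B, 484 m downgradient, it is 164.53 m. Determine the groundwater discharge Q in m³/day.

6.84

Hydraulic gradient i = (171.74 − 164.53) / 484 = 7.21 / 484 = 0.01490.
Darcy's law: Q = K · A · i = 0.5040 × 911.0 × 0.01490 = 6.840 m³/day.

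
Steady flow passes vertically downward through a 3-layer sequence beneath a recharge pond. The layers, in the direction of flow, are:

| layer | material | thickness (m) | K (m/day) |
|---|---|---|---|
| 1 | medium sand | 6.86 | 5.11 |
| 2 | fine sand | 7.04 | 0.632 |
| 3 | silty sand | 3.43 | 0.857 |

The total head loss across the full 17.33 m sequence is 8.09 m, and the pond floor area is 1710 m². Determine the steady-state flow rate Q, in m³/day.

839

Flow is perpendicular to layering, so the layers act in series and the equivalent K is the thickness-weighted harmonic mean.
Total thickness L = 6.86 + 7.04 + 3.43 = 17.33 m.
Σ(b_i/K_i) = 6.86/5.11 + 7.04/0.632 + 3.43/0.857 = 16.48 d.
K_eq = L / Σ(b_i/K_i) = 17.33 / 16.48 = 1.051 m/day.
Q = K_eq · A · (Δh/L) = 1.051 × 1710 × (8.09/17.33) = 839.2 m³/day.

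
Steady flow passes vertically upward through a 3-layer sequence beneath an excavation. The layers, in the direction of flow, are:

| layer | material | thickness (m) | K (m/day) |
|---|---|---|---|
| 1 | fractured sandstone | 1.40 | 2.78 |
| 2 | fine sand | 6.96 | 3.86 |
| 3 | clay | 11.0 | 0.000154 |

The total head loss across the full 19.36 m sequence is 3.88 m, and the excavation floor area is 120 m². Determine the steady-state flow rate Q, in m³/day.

Flow is perpendicular to layering, so the layers act in series and the equivalent K is the thickness-weighted harmonic mean.
Total thickness L = 1.40 + 6.96 + 11.0 = 19.36 m.
Σ(b_i/K_i) = 1.40/2.78 + 6.96/3.86 + 11.0/0.000154 = 71431 d.
K_eq = L / Σ(b_i/K_i) = 19.36 / 71431 = 0.0002710 m/day.
Q = K_eq · A · (Δh/L) = 0.0002710 × 120 × (3.88/19.36) = 0.006518 m³/day.

0.00652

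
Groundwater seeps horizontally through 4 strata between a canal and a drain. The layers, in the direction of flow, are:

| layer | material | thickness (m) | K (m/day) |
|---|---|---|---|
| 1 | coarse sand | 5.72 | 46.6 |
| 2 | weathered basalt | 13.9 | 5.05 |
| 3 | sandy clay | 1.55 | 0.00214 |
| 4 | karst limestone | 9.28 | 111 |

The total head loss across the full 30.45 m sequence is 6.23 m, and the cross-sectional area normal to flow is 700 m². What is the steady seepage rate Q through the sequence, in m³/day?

Flow is perpendicular to layering, so the layers act in series and the equivalent K is the thickness-weighted harmonic mean.
Total thickness L = 5.72 + 13.9 + 1.55 + 9.28 = 30.45 m.
Σ(b_i/K_i) = 5.72/46.6 + 13.9/5.05 + 1.55/0.00214 + 9.28/111 = 727.3 d.
K_eq = L / Σ(b_i/K_i) = 30.45 / 727.3 = 0.04187 m/day.
Q = K_eq · A · (Δh/L) = 0.04187 × 700 × (6.23/30.45) = 5.996 m³/day.

6.00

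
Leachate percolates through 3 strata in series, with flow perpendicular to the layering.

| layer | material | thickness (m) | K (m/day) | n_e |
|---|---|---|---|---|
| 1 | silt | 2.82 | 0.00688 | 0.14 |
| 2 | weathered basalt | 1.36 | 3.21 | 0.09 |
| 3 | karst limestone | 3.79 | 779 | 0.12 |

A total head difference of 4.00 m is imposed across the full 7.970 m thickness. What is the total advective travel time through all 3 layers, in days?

With flow normal to the layers, continuity requires the same specific discharge q through every layer.
Σ(b_i/K_i) = 2.82/0.00688 + 1.36/3.21 + 3.79/779 = 410.3 d.
q = Δh / Σ(b_i/K_i) = 4.00 / 410.3 = 0.009749 m/day.
In each layer the seepage velocity is v_i = q/n_i, so the layer transit time is t_i = b_i·n_i / q:
  layer 1 (silt): t_1 = 2.82 × 0.14 / 0.009749 = 40.50 d
  layer 2 (weathered basalt): t_2 = 1.36 × 0.09 / 0.009749 = 12.56 d
  layer 3 (karst limestone): t_3 = 3.79 × 0.12 / 0.009749 = 46.65 d
Total t = Σ t_i = 99.71 days.

99.7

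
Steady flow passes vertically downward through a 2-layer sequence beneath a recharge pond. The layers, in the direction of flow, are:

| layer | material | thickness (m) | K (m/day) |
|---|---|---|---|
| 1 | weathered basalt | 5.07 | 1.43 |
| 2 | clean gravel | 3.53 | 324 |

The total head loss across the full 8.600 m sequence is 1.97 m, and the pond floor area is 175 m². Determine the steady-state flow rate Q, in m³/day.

96.9

Flow is perpendicular to layering, so the layers act in series and the equivalent K is the thickness-weighted harmonic mean.
Total thickness L = 5.07 + 3.53 = 8.600 m.
Σ(b_i/K_i) = 5.07/1.43 + 3.53/324 = 3.556 d.
K_eq = L / Σ(b_i/K_i) = 8.600 / 3.556 = 2.418 m/day.
Q = K_eq · A · (Δh/L) = 2.418 × 175 × (1.97/8.600) = 96.94 m³/day.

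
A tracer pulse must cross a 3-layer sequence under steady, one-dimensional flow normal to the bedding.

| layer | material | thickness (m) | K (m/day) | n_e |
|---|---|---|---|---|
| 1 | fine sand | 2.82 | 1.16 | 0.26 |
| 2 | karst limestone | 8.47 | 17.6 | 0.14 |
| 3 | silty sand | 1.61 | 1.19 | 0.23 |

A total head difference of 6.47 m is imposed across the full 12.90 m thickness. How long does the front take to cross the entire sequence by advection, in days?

1.51

With flow normal to the layers, continuity requires the same specific discharge q through every layer.
Σ(b_i/K_i) = 2.82/1.16 + 8.47/17.6 + 1.61/1.19 = 4.265 d.
q = Δh / Σ(b_i/K_i) = 6.47 / 4.265 = 1.517 m/day.
In each layer the seepage velocity is v_i = q/n_i, so the layer transit time is t_i = b_i·n_i / q:
  layer 1 (fine sand): t_1 = 2.82 × 0.26 / 1.517 = 0.4833 d
  layer 2 (karst limestone): t_2 = 8.47 × 0.14 / 1.517 = 0.7817 d
  layer 3 (silty sand): t_3 = 1.61 × 0.23 / 1.517 = 0.2441 d
Total t = Σ t_i = 1.509 days.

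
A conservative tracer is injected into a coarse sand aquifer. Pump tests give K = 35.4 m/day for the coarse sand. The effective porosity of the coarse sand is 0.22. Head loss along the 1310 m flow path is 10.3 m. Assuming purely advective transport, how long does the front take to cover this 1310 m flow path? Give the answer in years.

Hydraulic gradient i = Δh / L = 10.3 / 1310 = 0.007863.
Darcy flux q = K · i = 35.40 × 0.007863 = 0.2783 m/day.
Seepage velocity v = q / n_e = 0.2783 / 0.22 = 1.265 m/day.
Travel time t = L / v = 1310 / 1.265 = 1035 days = 2.835 years.

2.83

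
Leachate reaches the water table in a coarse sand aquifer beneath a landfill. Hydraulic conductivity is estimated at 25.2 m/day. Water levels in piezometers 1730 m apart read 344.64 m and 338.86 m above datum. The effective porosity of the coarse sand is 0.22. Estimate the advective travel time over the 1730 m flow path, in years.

12.4

Hydraulic gradient i = (344.64 − 338.86) / 1730 = 5.78 / 1730 = 0.003341.
Darcy flux q = K · i = 25.20 × 0.003341 = 0.08419 m/day.
Seepage velocity v = q / n_e = 0.08419 / 0.22 = 0.3827 m/day.
Travel time t = L / v = 1730 / 0.3827 = 4521 days = 12.38 years.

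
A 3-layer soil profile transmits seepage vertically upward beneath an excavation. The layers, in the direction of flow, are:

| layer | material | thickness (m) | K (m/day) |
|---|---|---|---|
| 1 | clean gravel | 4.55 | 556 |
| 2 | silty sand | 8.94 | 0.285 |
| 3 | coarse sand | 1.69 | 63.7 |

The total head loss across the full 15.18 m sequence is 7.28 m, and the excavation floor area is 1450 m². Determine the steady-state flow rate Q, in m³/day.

Flow is perpendicular to layering, so the layers act in series and the equivalent K is the thickness-weighted harmonic mean.
Total thickness L = 4.55 + 8.94 + 1.69 = 15.18 m.
Σ(b_i/K_i) = 4.55/556 + 8.94/0.285 + 1.69/63.7 = 31.40 d.
K_eq = L / Σ(b_i/K_i) = 15.18 / 31.40 = 0.4834 m/day.
Q = K_eq · A · (Δh/L) = 0.4834 × 1450 × (7.28/15.18) = 336.1 m³/day.

336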